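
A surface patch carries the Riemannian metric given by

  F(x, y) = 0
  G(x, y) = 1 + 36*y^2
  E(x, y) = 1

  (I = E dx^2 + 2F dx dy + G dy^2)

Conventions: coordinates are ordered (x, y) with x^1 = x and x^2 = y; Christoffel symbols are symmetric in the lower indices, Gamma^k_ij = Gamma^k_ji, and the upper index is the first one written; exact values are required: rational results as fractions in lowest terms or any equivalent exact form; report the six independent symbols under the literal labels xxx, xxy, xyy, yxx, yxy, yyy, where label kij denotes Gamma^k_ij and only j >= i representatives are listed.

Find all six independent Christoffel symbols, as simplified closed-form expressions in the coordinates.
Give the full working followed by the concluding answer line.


E = 1; F = 0; G = 1 + 36*y^2
Gamma^k_ij = (1/2) g^{kl} (d_i g_jl + d_j g_il - d_l g_ij), with g^inv = (1/(EG-F^2)) [[G, -F], [-F, E]]
first partials: E_x = 0, E_y = 0, F_x = 0, F_y = 0, G_x = 0, G_y = 72*y
D = EG - F^2 = 1 + 36*y^2
expanded: Gamma^x_xx = (G E_x - 2F F_x + F E_y)/(2D), Gamma^x_xy = (G E_y - F G_x)/(2D), Gamma^x_yy = (2G F_y - G G_x - F G_y)/(2D), Gamma^y_xx = (2E F_x - E E_y - F E_x)/(2D), Gamma^y_xy = (E G_x - F E_y)/(2D), Gamma^y_yy = (E G_y - 2F F_y + F G_x)/(2D); substitute and cancel common factors

Answer: Gamma_xxx = 0, Gamma_xxy = 0, Gamma_xyy = 0, Gamma_yxx = 0, Gamma_yxy = 0, Gamma_yyy = 36*y/(36*y^2 + 1)


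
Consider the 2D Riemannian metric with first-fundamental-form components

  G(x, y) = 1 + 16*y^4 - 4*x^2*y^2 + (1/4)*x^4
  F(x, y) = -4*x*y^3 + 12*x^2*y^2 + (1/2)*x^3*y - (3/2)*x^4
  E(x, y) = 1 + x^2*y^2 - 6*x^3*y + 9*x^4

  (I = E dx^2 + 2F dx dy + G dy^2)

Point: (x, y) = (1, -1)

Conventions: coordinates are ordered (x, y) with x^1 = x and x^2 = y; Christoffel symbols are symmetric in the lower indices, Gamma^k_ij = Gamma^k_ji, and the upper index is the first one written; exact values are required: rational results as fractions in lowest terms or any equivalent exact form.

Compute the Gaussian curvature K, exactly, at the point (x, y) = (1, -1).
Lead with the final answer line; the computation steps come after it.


Answer: K = -304/4563

E = 17, F = 14, G = 53/4, EG - F^2 = 117/4 at the point
E_x = 56, E_y = -8, F_x = 41/2, F_y = -71/2, G_x = -7, G_y = -56
E_yy = 2, F_xy = -117/2, G_xx = -5
K follows from Brioschi's formula, (det M1 - det M2)/(EG - F^2)^2.
M1 = [[-E_yy/2 + F_xy - G_xx/2, E_x/2, F_x - E_y/2], [F_y - G_x/2, E, F], [G_y/2, F, G]] = [[-57, 28, 49/2], [-32, 17, 14], [-28, 14, 53/4]]; det M1 = -341/4
M2 = [[0, E_y/2, G_x/2], [E_y/2, E, F], [G_x/2, F, G]] = [[0, -4, -7/2], [-4, 17, 14], [-7/2, 14, 53/4]]; det M2 = -113/4
det M1 - det M2 = -57; K = -57 / (117/4)^2 = -304/4563


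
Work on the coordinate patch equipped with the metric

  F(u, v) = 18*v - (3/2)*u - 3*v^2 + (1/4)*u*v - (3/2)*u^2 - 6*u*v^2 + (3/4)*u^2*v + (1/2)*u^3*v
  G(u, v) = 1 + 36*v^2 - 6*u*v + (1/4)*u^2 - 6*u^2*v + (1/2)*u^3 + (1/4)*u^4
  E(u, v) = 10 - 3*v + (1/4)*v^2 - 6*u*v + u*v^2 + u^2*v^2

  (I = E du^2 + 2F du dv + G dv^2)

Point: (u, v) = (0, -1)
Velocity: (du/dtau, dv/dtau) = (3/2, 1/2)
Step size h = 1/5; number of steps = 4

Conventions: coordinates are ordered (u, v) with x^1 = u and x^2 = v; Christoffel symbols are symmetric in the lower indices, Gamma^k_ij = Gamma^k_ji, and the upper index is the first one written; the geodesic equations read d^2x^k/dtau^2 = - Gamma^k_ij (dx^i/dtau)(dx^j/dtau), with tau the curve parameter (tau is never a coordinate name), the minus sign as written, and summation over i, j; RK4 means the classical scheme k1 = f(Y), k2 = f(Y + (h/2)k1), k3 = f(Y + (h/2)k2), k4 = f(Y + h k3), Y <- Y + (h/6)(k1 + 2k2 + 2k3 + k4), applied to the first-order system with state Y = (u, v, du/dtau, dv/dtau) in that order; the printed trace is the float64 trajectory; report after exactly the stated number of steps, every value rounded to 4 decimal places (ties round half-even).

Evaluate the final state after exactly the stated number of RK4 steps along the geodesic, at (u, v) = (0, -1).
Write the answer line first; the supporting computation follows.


Answer: u = 1.1388, v = -0.5097, du/dtau = 1.3644, dv/dtau = 0.6891

f(Y) = (du/dtau, dv/dtau, -Gamma^u_ij Y'^i Y'^j, -Gamma^v_ij Y'^i Y'^j) with the Gammas evaluated at the stage position; h = 0.200000; intermediate values shown to 6 dp
step 0: u = 0.0000, v = -1.0000, du/dtau = 1.5000, dv/dtau = 0.5000
step 1:
  k1: at (u, v) = (0.000000, -1.000000), (du/dtau, dv/dtau) = (1.500000, 0.500000); Gamma_uuu = 0.071066, Gamma_uuv = -0.035533, Gamma_uvv = 0.426396, Gamma_vuu = -0.121827, Gamma_vuv = 0.060914, Gamma_vvv = -0.730964; k1 = (1.500000, 0.500000, -0.213198, 0.365482)
  k2: at (u, v) = (0.150000, -0.950000), (du/dtau, dv/dtau) = (1.478680, 0.536548); Gamma_uuu = 0.072248, Gamma_uuv = -0.049433, Gamma_uvv = 0.456304, Gamma_vuu = -0.115562, Gamma_vuv = 0.079069, Gamma_vvv = -0.729865; k2 = (1.478680, 0.536548, -0.210894, 0.337329)
  k3: at (u, v) = (0.147868, -0.946345), (du/dtau, dv/dtau) = (1.478911, 0.533733); Gamma_uuu = 0.072341, Gamma_uuv = -0.049524, Gamma_uvv = 0.458652, Gamma_vuu = -0.115384, Gamma_vuv = 0.078992, Gamma_vvv = -0.731554; k3 = (1.478911, 0.533733, -0.210695, 0.336060)
  k4: at (u, v) = (0.295782, -0.893253), (du/dtau, dv/dtau) = (1.457861, 0.567212); Gamma_uuu = 0.072714, Gamma_uuv = -0.064780, Gamma_uvv = 0.488422, Gamma_vuu = -0.108775, Gamma_vuv = 0.096906, Gamma_vvv = -0.730646; k4 = (1.457861, 0.567212, -0.204549, 0.305991)
  Y <- Y + (h/6)(k1 + 2k2 + 2k3 + k4): u = 0.2958, v = -0.8931, du/dtau = 1.4580, dv/dtau = 0.5673
step 2:
  k1: at (u, v) = (0.295768, -0.893074), (du/dtau, dv/dtau) = (1.457969, 0.567275); Gamma_uuu = 0.072718, Gamma_uuv = -0.064794, Gamma_uvv = 0.488543, Gamma_vuu = -0.108764, Gamma_vuv = 0.096913, Gamma_vvv = -0.730714; k1 = (1.457969, 0.567275, -0.204608, 0.306033)
  k2: at (u, v) = (0.441565, -0.836347), (du/dtau, dv/dtau) = (1.437508, 0.597878); Gamma_uuu = 0.072285, Gamma_uuv = -0.081379, Gamma_uvv = 0.518576, Gamma_vuu = -0.101846, Gamma_vuv = 0.114659, Gamma_vvv = -0.730646; k2 = (1.437508, 0.597878, -0.194858, 0.274545)
  k3: at (u, v) = (0.439519, -0.833286), (du/dtau, dv/dtau) = (1.438483, 0.594729); Gamma_uuu = 0.072347, Gamma_uuv = -0.081571, Gamma_uvv = 0.520930, Gamma_vuu = -0.101669, Gamma_vuv = 0.114631, Gamma_vvv = -0.732059; k3 = (1.438483, 0.594729, -0.194389, 0.273174)
  k4: at (u, v) = (0.583465, -0.774128), (du/dtau, dv/dtau) = (1.419091, 0.621910); Gamma_uuu = 0.071068, Gamma_uuv = -0.099466, Gamma_uvv = 0.550824, Gamma_vuu = -0.094543, Gamma_vuv = 0.132321, Gamma_vvv = -0.732768; k4 = (1.419091, 0.621910, -0.180594, 0.240246)
  Y <- Y + (h/6)(k1 + 2k2 + 2k3 + k4): u = 0.5834, v = -0.7739, du/dtau = 1.4192, dv/dtau = 0.6220
step 3:
  k1: at (u, v) = (0.583403, -0.773928), (du/dtau, dv/dtau) = (1.419179, 0.621999); Gamma_uuu = 0.071070, Gamma_uuv = -0.099490, Gamma_uvv = 0.550984, Gamma_vuu = -0.094529, Gamma_vuv = 0.132328, Gamma_vvv = -0.732848; k1 = (1.419179, 0.621999, -0.180662, 0.240294)
  k2: at (u, v) = (0.725321, -0.711728), (du/dtau, dv/dtau) = (1.401113, 0.646028); Gamma_uuu = 0.068958, Gamma_uuv = -0.118719, Gamma_uvv = 0.581328, Gamma_vuu = -0.087194, Gamma_vuv = 0.150114, Gamma_vvv = -0.735061; k2 = (1.401113, 0.646028, -0.163072, 0.206197)
  k3: at (u, v) = (0.723514, -0.709325), (du/dtau, dv/dtau) = (1.402872, 0.642619); Gamma_uuu = 0.068987, Gamma_uuv = -0.118996, Gamma_uvv = 0.583545, Gamma_vuu = -0.087030, Gamma_vuv = 0.150117, Gamma_vvv = -0.736161; k3 = (1.402872, 0.642619, -0.162198, 0.204618)
  k4: at (u, v) = (0.863977, -0.645404), (du/dtau, dv/dtau) = (1.386740, 0.662922); Gamma_uuu = 0.066014, Gamma_uuv = -0.139511, Gamma_uvv = 0.613696, Gamma_vuu = -0.079578, Gamma_vuv = 0.168178, Gamma_vvv = -0.739798; k4 = (1.386740, 0.662922, -0.140140, 0.168936)
  Y <- Y + (h/6)(k1 + 2k2 + 2k3 + k4): u = 0.8639, v = -0.6452, du/dtau = 1.3868, dv/dtau = 0.6630
step 4:
  k1: at (u, v) = (0.863866, -0.645187), (du/dtau, dv/dtau) = (1.386801, 0.663028); Gamma_uuu = 0.066014, Gamma_uuv = -0.139547, Gamma_uvv = 0.613904, Gamma_vuu = -0.079561, Gamma_vuv = 0.168185, Gamma_vvv = -0.739889; k1 = (1.386801, 0.663028, -0.140211, 0.168985)
  k2: at (u, v) = (1.002546, -0.578884), (du/dtau, dv/dtau) = (1.372780, 0.679926); Gamma_uuu = 0.062192, Gamma_uuv = -0.161426, Gamma_uvv = 0.644608, Gamma_vuu = -0.071953, Gamma_vuv = 0.186760, Gamma_vvv = -0.745773; k2 = (1.372780, 0.679926, -0.113859, 0.131728)
  k3: at (u, v) = (1.001144, -0.577194), (du/dtau, dv/dtau) = (1.375415, 0.676200); Gamma_uuu = 0.062191, Gamma_uuv = -0.161743, Gamma_uvv = 0.646480, Gamma_vuu = -0.071816, Gamma_vuv = 0.186777, Gamma_vvv = -0.746540; k3 = (1.375415, 0.676200, -0.112391, 0.129786)
  k4: at (u, v) = (1.138949, -0.509947), (du/dtau, dv/dtau) = (1.364323, 0.688985); Gamma_uuu = 0.057510, Gamma_uuv = -0.184834, Gamma_uvv = 0.676655, Gamma_vuu = -0.064136, Gamma_vuv = 0.206132, Gamma_vvv = -0.754623; k4 = (1.364323, 0.688985, -0.080769, 0.090075)
  Y <- Y + (h/6)(k1 + 2k2 + 2k3 + k4): u = 1.1388, v = -0.5097, du/dtau = 1.3644, dv/dtau = 0.6891


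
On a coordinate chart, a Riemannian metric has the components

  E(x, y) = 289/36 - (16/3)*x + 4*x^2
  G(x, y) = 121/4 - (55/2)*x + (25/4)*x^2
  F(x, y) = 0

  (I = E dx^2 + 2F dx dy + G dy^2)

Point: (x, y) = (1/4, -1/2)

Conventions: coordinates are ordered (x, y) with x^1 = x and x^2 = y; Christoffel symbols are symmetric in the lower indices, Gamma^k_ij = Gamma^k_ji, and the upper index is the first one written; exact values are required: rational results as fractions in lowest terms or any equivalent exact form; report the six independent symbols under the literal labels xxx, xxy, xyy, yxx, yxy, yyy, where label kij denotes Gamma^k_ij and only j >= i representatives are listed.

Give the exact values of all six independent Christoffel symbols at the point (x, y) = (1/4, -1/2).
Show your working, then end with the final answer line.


E = 125/18, F = 0, G = 1521/64 at the point
E_x = -10/3, E_y = 0, F_x = 0, F_y = 0, G_x = -195/8, G_y = 0
EG - F^2 = 21125/128;  g^inv = (128/21125) * [[1521/64, 0], [0, 125/18]]
first-kind symbols [ij,l] = (1/2)(d_i g_jl + d_j g_il - d_l g_ij): [xx,x] = E_x/2 = -5/3, [xx,y] = F_x - E_y/2 = 0, [xy,x] = E_y/2 = 0, [xy,y] = G_x/2 = -195/16, [yy,x] = F_y - G_x/2 = 195/16, [yy,y] = G_y/2 = 0
Gamma^x_ij = (G*[ij,x] - F*[ij,y])/(EG - F^2), Gamma^y_ij = (E*[ij,y] - F*[ij,x])/(EG - F^2)

Answer: Gamma_xxx = -6/25, Gamma_xxy = 0, Gamma_xyy = 351/200, Gamma_yxx = 0, Gamma_yxy = -20/39, Gamma_yyy = 0


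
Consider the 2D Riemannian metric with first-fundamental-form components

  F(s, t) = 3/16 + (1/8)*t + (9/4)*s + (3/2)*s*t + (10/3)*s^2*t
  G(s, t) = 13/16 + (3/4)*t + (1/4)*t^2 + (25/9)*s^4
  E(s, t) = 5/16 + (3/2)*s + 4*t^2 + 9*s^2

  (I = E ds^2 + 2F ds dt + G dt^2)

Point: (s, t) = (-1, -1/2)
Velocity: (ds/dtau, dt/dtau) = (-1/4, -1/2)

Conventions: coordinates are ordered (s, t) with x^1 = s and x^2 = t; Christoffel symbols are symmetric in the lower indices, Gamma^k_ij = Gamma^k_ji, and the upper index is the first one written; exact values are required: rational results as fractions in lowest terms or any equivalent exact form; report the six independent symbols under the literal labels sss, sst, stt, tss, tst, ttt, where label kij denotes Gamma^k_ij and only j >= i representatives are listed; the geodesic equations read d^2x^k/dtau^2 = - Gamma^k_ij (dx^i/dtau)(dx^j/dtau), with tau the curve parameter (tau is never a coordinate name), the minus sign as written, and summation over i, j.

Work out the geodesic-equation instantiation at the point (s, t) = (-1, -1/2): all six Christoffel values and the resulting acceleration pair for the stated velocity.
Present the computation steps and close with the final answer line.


E = 141/16, F = -73/24, G = 59/18 at the point
E_s = -33/2, E_t = -4, F_s = 29/6, F_t = 47/24, G_s = -100/9, G_t = 1/2
EG - F^2 = 11309/576;  g^inv = (576/11309) * [[59/18, 73/24], [73/24, 141/16]]
first-kind symbols [ij,l] = (1/2)(d_i g_jl + d_j g_il - d_l g_ij): [ss,s] = E_s/2 = -33/4, [ss,t] = F_s - E_t/2 = 41/6, [st,s] = E_t/2 = -2, [st,t] = G_s/2 = -50/9, [tt,s] = F_t - G_s/2 = 541/72, [tt,t] = G_t/2 = 1/4
Gamma^s_ij = (G*[ij,s] - F*[ij,t])/(EG - F^2), Gamma^t_ij = (E*[ij,t] - F*[ij,s])/(EG - F^2)
Gamma_sss = -3604/11309, Gamma_sst = -40528/33927, Gamma_stt = 131618/101781, Gamma_tss = 20232/11309, Gamma_tst = -31704/11309, Gamma_ttt = 43300/33927
d^2s/dtau^2 = -(Gamma_sss*(-1/4)^2 + 2*Gamma_sst*(-1/4)*(-1/2) + Gamma_stt*(-1/2)^2) = -1925/407124
d^2t/dtau^2 = -(Gamma_tss*(-1/4)^2 + 2*Gamma_tst*(-1/4)*(-1/2) + Gamma_ttt*(-1/2)^2) = 18319/67854

Answer: Gamma_sss = -3604/11309, Gamma_sst = -40528/33927, Gamma_stt = 131618/101781, Gamma_tss = 20232/11309, Gamma_tst = -31704/11309, Gamma_ttt = 43300/33927; accelerations (d^2s/dtau^2, d^2t/dtau^2) = (-1925/407124, 18319/67854)


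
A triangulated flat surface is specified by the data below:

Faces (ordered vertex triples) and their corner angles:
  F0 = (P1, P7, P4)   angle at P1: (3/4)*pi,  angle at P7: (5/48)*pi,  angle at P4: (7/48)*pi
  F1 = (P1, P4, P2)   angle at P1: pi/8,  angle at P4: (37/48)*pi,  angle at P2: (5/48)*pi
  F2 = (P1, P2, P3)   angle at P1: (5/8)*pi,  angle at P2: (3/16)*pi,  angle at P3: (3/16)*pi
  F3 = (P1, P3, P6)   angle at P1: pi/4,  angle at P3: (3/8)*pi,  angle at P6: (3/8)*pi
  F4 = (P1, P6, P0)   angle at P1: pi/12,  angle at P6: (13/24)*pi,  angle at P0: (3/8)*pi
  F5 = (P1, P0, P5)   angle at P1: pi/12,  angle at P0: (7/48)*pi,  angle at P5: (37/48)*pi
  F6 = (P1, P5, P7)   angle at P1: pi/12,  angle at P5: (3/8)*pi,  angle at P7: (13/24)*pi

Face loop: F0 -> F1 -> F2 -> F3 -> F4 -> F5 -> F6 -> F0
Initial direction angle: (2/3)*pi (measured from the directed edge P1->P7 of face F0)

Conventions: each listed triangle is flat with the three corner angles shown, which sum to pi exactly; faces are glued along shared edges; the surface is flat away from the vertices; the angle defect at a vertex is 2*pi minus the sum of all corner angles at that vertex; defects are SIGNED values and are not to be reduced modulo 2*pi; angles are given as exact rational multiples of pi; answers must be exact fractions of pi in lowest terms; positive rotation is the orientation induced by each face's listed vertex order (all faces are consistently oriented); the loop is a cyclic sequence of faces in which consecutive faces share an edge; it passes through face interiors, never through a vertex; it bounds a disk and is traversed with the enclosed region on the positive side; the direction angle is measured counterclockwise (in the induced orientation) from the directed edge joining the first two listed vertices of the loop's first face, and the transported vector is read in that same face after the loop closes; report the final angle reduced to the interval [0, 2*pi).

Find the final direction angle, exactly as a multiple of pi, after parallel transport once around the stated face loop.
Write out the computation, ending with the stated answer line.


enclosed vertex P1: corner angles sum to 2*pi, defect = 2*pi - 2*pi = 0
transport around the loop rotates by the sum of enclosed defects; add to the initial angle mod 2*pi
final angle = (2/3)*pi + 0 = (2/3)*pi (mod 2*pi)

Answer: final direction angle = (2/3)*pi


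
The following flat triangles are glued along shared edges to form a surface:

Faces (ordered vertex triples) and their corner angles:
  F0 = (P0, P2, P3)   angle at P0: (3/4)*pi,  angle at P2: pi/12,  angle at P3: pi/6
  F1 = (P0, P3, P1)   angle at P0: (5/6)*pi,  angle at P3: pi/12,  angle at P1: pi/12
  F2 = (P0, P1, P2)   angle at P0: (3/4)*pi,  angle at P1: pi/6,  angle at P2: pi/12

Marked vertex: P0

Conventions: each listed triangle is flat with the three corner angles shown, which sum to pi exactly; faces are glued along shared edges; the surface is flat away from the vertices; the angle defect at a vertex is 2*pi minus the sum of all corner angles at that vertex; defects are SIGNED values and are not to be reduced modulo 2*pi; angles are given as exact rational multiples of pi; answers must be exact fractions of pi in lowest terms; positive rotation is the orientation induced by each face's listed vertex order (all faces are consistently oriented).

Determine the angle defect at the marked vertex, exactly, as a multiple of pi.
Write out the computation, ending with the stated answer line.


Sum of corner angles at P0: (7/3)*pi
defect = 2*pi - (7/3)*pi

Answer: defect(P0) = -pi/3


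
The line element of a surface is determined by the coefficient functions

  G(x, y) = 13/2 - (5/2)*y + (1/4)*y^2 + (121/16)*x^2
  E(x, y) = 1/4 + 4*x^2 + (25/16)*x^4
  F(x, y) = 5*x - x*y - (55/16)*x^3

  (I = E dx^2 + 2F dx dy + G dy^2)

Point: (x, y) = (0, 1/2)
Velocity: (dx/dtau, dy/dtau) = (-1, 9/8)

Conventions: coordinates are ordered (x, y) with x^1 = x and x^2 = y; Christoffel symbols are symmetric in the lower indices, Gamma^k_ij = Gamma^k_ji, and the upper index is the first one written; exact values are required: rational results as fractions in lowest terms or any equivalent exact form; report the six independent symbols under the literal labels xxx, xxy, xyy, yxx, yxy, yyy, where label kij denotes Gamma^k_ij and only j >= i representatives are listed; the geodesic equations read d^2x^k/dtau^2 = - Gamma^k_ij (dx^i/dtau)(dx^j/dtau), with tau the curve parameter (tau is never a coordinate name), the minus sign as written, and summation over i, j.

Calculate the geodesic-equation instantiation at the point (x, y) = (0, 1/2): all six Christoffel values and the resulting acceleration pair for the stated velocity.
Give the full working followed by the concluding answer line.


E = 1/4, F = 0, G = 85/16 at the point
E_x = 0, E_y = 0, F_x = 9/2, F_y = 0, G_x = 0, G_y = -9/4
EG - F^2 = 85/64;  g^inv = (64/85) * [[85/16, 0], [0, 1/4]]
first-kind symbols [ij,l] = (1/2)(d_i g_jl + d_j g_il - d_l g_ij): [xx,x] = E_x/2 = 0, [xx,y] = F_x - E_y/2 = 9/2, [xy,x] = E_y/2 = 0, [xy,y] = G_x/2 = 0, [yy,x] = F_y - G_x/2 = 0, [yy,y] = G_y/2 = -9/8
Gamma^x_ij = (G*[ij,x] - F*[ij,y])/(EG - F^2), Gamma^y_ij = (E*[ij,y] - F*[ij,x])/(EG - F^2)
Gamma_xxx = 0, Gamma_xxy = 0, Gamma_xyy = 0, Gamma_yxx = 72/85, Gamma_yxy = 0, Gamma_yyy = -18/85
d^2x/dtau^2 = -(Gamma_xxx*(-1)^2 + 2*Gamma_xxy*(-1)*(9/8) + Gamma_xyy*(9/8)^2) = 0
d^2y/dtau^2 = -(Gamma_yxx*(-1)^2 + 2*Gamma_yxy*(-1)*(9/8) + Gamma_yyy*(9/8)^2) = -315/544

Answer: Gamma_xxx = 0, Gamma_xxy = 0, Gamma_xyy = 0, Gamma_yxx = 72/85, Gamma_yxy = 0, Gamma_yyy = -18/85; accelerations (d^2x/dtau^2, d^2y/dtau^2) = (0, -315/544)


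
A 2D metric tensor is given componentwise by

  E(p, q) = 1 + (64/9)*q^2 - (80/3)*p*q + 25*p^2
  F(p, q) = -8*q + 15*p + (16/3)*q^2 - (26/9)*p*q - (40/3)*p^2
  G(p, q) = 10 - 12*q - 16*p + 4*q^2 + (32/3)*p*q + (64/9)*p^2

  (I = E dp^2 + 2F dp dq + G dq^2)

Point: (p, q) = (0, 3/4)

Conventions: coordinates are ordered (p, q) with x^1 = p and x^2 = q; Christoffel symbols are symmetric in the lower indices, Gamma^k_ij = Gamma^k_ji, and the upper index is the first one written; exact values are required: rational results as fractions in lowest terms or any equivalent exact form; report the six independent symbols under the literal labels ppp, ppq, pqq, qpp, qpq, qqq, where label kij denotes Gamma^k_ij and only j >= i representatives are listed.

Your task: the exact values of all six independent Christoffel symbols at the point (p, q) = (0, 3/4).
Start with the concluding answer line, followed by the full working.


Answer: Gamma_ppp = -40/29, Gamma_ppq = 64/87, Gamma_pqq = 16/29, Gamma_qpp = 30/29, Gamma_qpq = -16/29, Gamma_qqq = -12/29

E = 5, F = -3, G = 13/4 at the point
E_p = -20, E_q = 32/3, F_p = 77/6, F_q = 0, G_p = -8, G_q = -6
EG - F^2 = 29/4;  g^inv = (4/29) * [[13/4, 3], [3, 5]]
first-kind symbols [ij,l] = (1/2)(d_i g_jl + d_j g_il - d_l g_ij): [pp,p] = E_p/2 = -10, [pp,q] = F_p - E_q/2 = 15/2, [pq,p] = E_q/2 = 16/3, [pq,q] = G_p/2 = -4, [qq,p] = F_q - G_p/2 = 4, [qq,q] = G_q/2 = -3
Gamma^p_ij = (G*[ij,p] - F*[ij,q])/(EG - F^2), Gamma^q_ij = (E*[ij,q] - F*[ij,p])/(EG - F^2)


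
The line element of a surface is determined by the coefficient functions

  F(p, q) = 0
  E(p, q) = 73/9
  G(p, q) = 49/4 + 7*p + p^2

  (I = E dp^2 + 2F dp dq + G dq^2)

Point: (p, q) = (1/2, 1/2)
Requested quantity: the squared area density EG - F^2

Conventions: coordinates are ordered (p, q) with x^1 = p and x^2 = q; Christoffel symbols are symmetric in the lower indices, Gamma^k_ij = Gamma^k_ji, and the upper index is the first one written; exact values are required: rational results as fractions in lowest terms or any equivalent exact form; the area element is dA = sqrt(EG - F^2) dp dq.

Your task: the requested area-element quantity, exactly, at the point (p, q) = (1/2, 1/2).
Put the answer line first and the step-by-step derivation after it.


Answer: EG - F^2 = 1168/9

E = 73/9, F = 0, G = 16; EG - F^2 = 1168/9


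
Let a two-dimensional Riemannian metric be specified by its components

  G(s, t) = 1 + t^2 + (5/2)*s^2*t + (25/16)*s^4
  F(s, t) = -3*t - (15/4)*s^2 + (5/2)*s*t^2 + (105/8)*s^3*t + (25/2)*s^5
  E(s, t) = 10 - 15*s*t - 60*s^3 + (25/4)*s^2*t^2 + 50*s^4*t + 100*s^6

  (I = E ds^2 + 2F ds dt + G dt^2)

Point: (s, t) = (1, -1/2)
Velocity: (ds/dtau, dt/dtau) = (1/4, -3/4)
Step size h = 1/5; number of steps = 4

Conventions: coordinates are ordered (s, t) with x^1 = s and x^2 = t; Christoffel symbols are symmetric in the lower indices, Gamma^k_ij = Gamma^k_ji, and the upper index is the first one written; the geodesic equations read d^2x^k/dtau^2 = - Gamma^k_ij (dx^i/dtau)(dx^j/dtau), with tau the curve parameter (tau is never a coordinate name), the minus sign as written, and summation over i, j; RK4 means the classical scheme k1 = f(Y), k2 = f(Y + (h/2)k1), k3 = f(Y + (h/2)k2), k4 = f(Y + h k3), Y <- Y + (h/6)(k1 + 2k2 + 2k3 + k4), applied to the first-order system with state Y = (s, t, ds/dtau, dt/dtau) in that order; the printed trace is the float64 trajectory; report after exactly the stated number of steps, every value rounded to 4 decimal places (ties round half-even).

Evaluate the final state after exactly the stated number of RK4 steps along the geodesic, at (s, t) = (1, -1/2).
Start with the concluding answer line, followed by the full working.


Answer: s = 1.1501, t = -1.1053, ds/dtau = 0.1446, dt/dtau = -0.7602

f(Y) = (ds/dtau, dt/dtau, -Gamma^s_ij Y'^i Y'^j, -Gamma^t_ij Y'^i Y'^j) with the Gammas evaluated at the stage position; h = 0.200000; intermediate values shown to 6 dp
step 0: s = 1.0000, t = -0.5000, ds/dtau = 0.2500, dt/dtau = -0.7500
step 1:
  k1: at (s, t) = (1.000000, -0.500000), (ds/dtau, dt/dtau) = (0.250000, -0.750000); Gamma_sss = 4.774368, Gamma_sst = 0.415162, Gamma_stt = 0.166065, Gamma_tss = 0.622744, Gamma_tst = 0.054152, Gamma_ttt = 0.021661; k1 = (0.250000, -0.750000, -0.236124, -0.030799)
  k2: at (s, t) = (1.025000, -0.575000), (ds/dtau, dt/dtau) = (0.226388, -0.753080); Gamma_sss = 4.598952, Gamma_sst = 0.391766, Gamma_stt = 0.152884, Gamma_tss = 0.539328, Gamma_tst = 0.045943, Gamma_ttt = 0.017929; k2 = (0.226388, -0.753080, -0.188825, -0.022144)
  k3: at (s, t) = (1.022639, -0.575308), (ds/dtau, dt/dtau) = (0.231118, -0.752214); Gamma_sss = 4.626396, Gamma_sst = 0.395111, Gamma_stt = 0.154546, Gamma_tss = 0.544070, Gamma_tst = 0.046466, Gamma_ttt = 0.018175; k3 = (0.231118, -0.752214, -0.197186, -0.023189)
  k4: at (s, t) = (1.046224, -0.650443), (ds/dtau, dt/dtau) = (0.210563, -0.754638); Gamma_sss = 4.474766, Gamma_sst = 0.374992, Gamma_stt = 0.143370, Gamma_tss = 0.475805, Gamma_tst = 0.039873, Gamma_ttt = 0.015245; k4 = (0.210563, -0.754638, -0.160871, -0.017105)
  Y <- Y + (h/6)(k1 + 2k2 + 2k3 + k4): s = 1.0459, t = -0.6505, ds/dtau = 0.2110, dt/dtau = -0.7546
step 2:
  k1: at (s, t) = (1.045852, -0.650508), (ds/dtau, dt/dtau) = (0.211033, -0.754619); Gamma_sss = 4.478837, Gamma_sst = 0.375482, Gamma_stt = 0.143608, Gamma_tss = 0.476380, Gamma_tst = 0.039937, Gamma_ttt = 0.015274; k1 = (0.211033, -0.754619, -0.161651, -0.017194)
  k2: at (s, t) = (1.066956, -0.725969), (ds/dtau, dt/dtau) = (0.194868, -0.756338); Gamma_sss = 4.360536, Gamma_sst = 0.359690, Gamma_stt = 0.134847, Gamma_tss = 0.421569, Gamma_tst = 0.034774, Gamma_ttt = 0.013037; k2 = (0.194868, -0.756338, -0.136697, -0.013216)
  k3: at (s, t) = (1.065339, -0.726141), (ds/dtau, dt/dtau) = (0.197363, -0.755941); Gamma_sss = 4.377228, Gamma_sst = 0.361681, Gamma_stt = 0.135799, Gamma_tss = 0.423556, Gamma_tst = 0.034997, Gamma_ttt = 0.013140; k3 = (0.197363, -0.755941, -0.140183, -0.013565)
  k4: at (s, t) = (1.085325, -0.801696), (ds/dtau, dt/dtau) = (0.182996, -0.757332); Gamma_sss = 4.273731, Gamma_sst = 0.347875, Gamma_stt = 0.128211, Gamma_tss = 0.376714, Gamma_tst = 0.030664, Gamma_ttt = 0.011301; k4 = (0.182996, -0.757332, -0.120229, -0.010598)
  Y <- Y + (h/6)(k1 + 2k2 + 2k3 + k4): s = 1.0851, t = -0.8017, ds/dtau = 0.1832, dt/dtau = -0.7573
step 3:
  k1: at (s, t) = (1.085135, -0.801725), (ds/dtau, dt/dtau) = (0.183178, -0.757331); Gamma_sss = 4.275610, Gamma_sst = 0.348097, Gamma_stt = 0.128315, Gamma_tss = 0.376892, Gamma_tst = 0.030684, Gamma_ttt = 0.011311; k1 = (0.183178, -0.757331, -0.120479, -0.010620)
  k2: at (s, t) = (1.103453, -0.877458), (ds/dtau, dt/dtau) = (0.171130, -0.758393); Gamma_sss = 4.191362, Gamma_sst = 0.336757, Gamma_stt = 0.122074, Gamma_tss = 0.337056, Gamma_tst = 0.027081, Gamma_ttt = 0.009817; k2 = (0.171130, -0.758393, -0.105547, -0.008488)
  k3: at (s, t) = (1.102248, -0.877564), (ds/dtau, dt/dtau) = (0.172623, -0.758180); Gamma_sss = 4.202756, Gamma_sst = 0.338092, Gamma_stt = 0.122692, Gamma_tss = 0.337929, Gamma_tst = 0.027185, Gamma_ttt = 0.009865; k3 = (0.172623, -0.758180, -0.107266, -0.008625)
  k4: at (s, t) = (1.119660, -0.953360), (ds/dtau, dt/dtau) = (0.161725, -0.759056); Gamma_sss = 4.128468, Gamma_sst = 0.328061, Gamma_stt = 0.117200, Gamma_tss = 0.302775, Gamma_tst = 0.024059, Gamma_ttt = 0.008595; k4 = (0.161725, -0.759056, -0.094962, -0.006964)
  Y <- Y + (h/6)(k1 + 2k2 + 2k3 + k4): s = 1.1195, t = -0.9534, ds/dtau = 0.1618, dt/dtau = -0.7591
step 4:
  k1: at (s, t) = (1.119549, -0.953376), (ds/dtau, dt/dtau) = (0.161809, -0.759058); Gamma_sss = 4.129488, Gamma_sst = 0.328179, Gamma_stt = 0.117254, Gamma_tss = 0.302832, Gamma_tst = 0.024067, Gamma_ttt = 0.008599; k1 = (0.161809, -0.759058, -0.095062, -0.006971)
  k2: at (s, t) = (1.135730, -1.029281), (ds/dtau, dt/dtau) = (0.152303, -0.759755); Gamma_sss = 4.067633, Gamma_sst = 0.319720, Gamma_stt = 0.112604, Gamma_tss = 0.271765, Gamma_tst = 0.021361, Gamma_ttt = 0.007523; k2 = (0.152303, -0.759755, -0.085360, -0.005703)
  k3: at (s, t) = (1.134779, -1.029351), (ds/dtau, dt/dtau) = (0.153273, -0.759628); Gamma_sss = 4.076050, Gamma_sst = 0.320690, Gamma_stt = 0.113040, Gamma_tss = 0.272110, Gamma_tst = 0.021409, Gamma_ttt = 0.007546; k3 = (0.153273, -0.759628, -0.086309, -0.005762)
  k4: at (s, t) = (1.150204, -1.105301), (ds/dtau, dt/dtau) = (0.144547, -0.760210); Gamma_sss = 4.021349, Gamma_sst = 0.313153, Gamma_stt = 0.108903, Gamma_tss = 0.243994, Gamma_tst = 0.019000, Gamma_ttt = 0.006608; k4 = (0.144547, -0.760210, -0.078137, -0.004741)
  Y <- Y + (h/6)(k1 + 2k2 + 2k3 + k4): s = 1.1501, t = -1.1053, ds/dtau = 0.1446, dt/dtau = -0.7602


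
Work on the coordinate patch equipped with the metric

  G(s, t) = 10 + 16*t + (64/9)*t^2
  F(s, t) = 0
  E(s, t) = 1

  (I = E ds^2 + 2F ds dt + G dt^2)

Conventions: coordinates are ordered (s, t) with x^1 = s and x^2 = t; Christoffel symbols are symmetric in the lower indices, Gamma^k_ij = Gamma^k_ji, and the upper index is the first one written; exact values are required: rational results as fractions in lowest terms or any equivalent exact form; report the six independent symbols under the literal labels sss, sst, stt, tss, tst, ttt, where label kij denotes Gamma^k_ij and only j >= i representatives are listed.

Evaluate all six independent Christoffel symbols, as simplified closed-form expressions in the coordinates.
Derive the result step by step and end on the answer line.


E = 1; F = 0; G = 10 + 16*t + (64/9)*t^2
Gamma^k_ij = (1/2) g^{kl} (d_i g_jl + d_j g_il - d_l g_ij), with g^inv = (1/(EG-F^2)) [[G, -F], [-F, E]]
first partials: E_s = 0, E_t = 0, F_s = 0, F_t = 0, G_s = 0, G_t = 16 + (128/9)*t
D = EG - F^2 = 10 + 16*t + (64/9)*t^2
expanded: Gamma^s_ss = (G E_s - 2F F_s + F E_t)/(2D), Gamma^s_st = (G E_t - F G_s)/(2D), Gamma^s_tt = (2G F_t - G G_s - F G_t)/(2D), Gamma^t_ss = (2E F_s - E E_t - F E_s)/(2D), Gamma^t_st = (E G_s - F E_t)/(2D), Gamma^t_tt = (E G_t - 2F F_t + F G_s)/(2D); substitute and cancel common factors

Answer: Gamma_sss = 0, Gamma_sst = 0, Gamma_stt = 0, Gamma_tss = 0, Gamma_tst = 0, Gamma_ttt = (32*t + 36)/(32*t^2 + 72*t + 45)


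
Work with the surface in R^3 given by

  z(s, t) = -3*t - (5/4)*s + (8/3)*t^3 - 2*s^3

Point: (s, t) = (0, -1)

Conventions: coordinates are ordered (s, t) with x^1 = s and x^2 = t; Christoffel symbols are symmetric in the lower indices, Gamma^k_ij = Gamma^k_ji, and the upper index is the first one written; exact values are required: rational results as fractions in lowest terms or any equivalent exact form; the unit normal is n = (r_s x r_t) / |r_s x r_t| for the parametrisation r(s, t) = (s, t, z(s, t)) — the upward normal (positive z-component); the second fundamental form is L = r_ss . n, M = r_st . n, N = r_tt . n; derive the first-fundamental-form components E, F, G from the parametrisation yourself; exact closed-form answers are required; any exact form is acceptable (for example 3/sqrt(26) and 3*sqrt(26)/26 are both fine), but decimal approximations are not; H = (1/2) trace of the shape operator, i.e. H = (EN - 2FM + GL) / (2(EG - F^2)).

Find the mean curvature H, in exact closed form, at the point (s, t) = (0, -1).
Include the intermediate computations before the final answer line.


z_s = -5/4, z_t = 5, z_ss = 0, z_st = 0, z_tt = -16
E = 41/16, F = -25/4, G = 26; answer radicand W^2 = 441/16
unnormalised second-form numerators: l = 0, m = 0, n = -16; L = l/sqrt(441/16), and similarly M = m/sqrt(W^2), N = n/sqrt(W^2)
H = (E*n - 2*F*m + G*l) / (2*(EG - F^2)*sqrt(W^2)); E*n - 2*F*m + G*l = -41, EG - F^2 = 441/16, so H = (-328/441)/sqrt(441/16)

Answer: H = -1312/9261


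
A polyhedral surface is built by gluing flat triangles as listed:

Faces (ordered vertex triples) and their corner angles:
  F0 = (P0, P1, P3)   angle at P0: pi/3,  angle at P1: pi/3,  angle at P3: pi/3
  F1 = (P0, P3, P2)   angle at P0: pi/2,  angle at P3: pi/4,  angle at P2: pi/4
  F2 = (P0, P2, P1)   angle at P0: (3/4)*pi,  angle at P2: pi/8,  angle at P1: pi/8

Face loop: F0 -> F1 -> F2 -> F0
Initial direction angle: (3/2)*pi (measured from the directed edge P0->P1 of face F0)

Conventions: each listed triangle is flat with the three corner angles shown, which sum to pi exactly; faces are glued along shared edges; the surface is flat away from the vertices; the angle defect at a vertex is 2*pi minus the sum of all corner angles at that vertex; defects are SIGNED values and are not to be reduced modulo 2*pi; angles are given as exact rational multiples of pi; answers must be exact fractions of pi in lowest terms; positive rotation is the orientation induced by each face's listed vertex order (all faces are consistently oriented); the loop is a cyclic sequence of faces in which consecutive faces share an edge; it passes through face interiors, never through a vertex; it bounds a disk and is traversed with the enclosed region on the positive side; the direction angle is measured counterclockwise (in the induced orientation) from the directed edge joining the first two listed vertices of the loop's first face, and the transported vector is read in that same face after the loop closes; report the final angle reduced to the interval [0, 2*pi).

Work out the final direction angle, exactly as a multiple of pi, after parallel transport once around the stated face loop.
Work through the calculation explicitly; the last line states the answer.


enclosed vertex P0: corner angles sum to (19/12)*pi, defect = 2*pi - (19/12)*pi = (5/12)*pi
holonomy = initial angle + sum of enclosed defects (mod 2*pi), positive in the induced orientation
final angle = (3/2)*pi + (5/12)*pi = (23/12)*pi (mod 2*pi)

Answer: final direction angle = (23/12)*pi


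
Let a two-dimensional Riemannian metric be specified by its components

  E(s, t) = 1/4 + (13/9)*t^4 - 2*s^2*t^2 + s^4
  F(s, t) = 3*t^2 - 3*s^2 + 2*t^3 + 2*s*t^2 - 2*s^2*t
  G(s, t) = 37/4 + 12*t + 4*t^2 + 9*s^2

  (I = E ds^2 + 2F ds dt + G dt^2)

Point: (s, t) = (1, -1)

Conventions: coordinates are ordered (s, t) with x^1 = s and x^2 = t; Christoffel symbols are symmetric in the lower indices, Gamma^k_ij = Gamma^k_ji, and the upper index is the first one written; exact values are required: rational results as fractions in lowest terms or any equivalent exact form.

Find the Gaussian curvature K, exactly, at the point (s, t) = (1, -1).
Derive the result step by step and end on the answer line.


E = 25/36, F = 2, G = 41/4, EG - F^2 = 449/144 at the point
E_s = 0, E_t = -16/9, F_s = 0, F_t = -6, G_s = 18, G_t = 4
E_tt = 40/3, F_st = -8, G_ss = 18
Using the Brioschi determinant formula for K from the metric derivatives:
M1 = [[-E_tt/2 + F_st - G_ss/2, E_s/2, F_s - E_t/2], [F_t - G_s/2, E, F], [G_t/2, F, G]] = [[-71/3, 0, 8/9], [-15, 25/36, 2], [2, 2, 41/4]]; det M1 = -131797/1296
M2 = [[0, E_t/2, G_s/2], [E_t/2, E, F], [G_s/2, F, G]] = [[0, -8/9, 9], [-8/9, 25/36, 2], [9, 2, 41/4]]; det M2 = -31217/324
det M1 - det M2 = -6929/1296; K = -6929/1296 / (449/144)^2 = -110864/201601

Answer: K = -110864/201601


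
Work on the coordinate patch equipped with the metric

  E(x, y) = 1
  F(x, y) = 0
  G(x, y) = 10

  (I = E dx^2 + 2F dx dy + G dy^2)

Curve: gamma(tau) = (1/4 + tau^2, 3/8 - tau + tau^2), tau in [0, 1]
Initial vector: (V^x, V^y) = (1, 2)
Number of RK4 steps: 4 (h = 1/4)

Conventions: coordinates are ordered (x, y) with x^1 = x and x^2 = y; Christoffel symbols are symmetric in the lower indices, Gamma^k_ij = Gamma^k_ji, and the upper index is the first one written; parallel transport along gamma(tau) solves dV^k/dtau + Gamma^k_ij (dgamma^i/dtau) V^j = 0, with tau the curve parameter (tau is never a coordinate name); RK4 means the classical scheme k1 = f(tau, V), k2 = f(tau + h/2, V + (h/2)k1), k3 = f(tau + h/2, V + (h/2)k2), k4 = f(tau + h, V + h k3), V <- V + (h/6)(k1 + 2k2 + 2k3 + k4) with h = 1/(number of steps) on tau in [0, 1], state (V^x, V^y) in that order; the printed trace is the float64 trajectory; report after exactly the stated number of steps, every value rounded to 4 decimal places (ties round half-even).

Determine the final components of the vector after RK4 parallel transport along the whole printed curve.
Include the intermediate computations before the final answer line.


gamma'(tau) = (2*tau, -1 + 2*tau); f(tau, V)^k = -Gamma^k_ij(gamma(tau)) gamma'^i(tau) V^j; h = 1/4; intermediate values shown to 6 dp
curve data and Christoffel symbols at the stage parameters:
  tau = 0.000000: gamma = (0.250000, 0.375000), gamma' = (0.000000, -1.000000); Gamma_xxx = 0.000000, Gamma_xxy = 0.000000, Gamma_xyy = 0.000000, Gamma_yxx = 0.000000, Gamma_yxy = 0.000000, Gamma_yyy = 0.000000
  tau = 0.125000: gamma = (0.265625, 0.265625), gamma' = (0.250000, -0.750000); Gamma_xxx = 0.000000, Gamma_xxy = 0.000000, Gamma_xyy = 0.000000, Gamma_yxx = 0.000000, Gamma_yxy = 0.000000, Gamma_yyy = 0.000000
  tau = 0.250000: gamma = (0.312500, 0.187500), gamma' = (0.500000, -0.500000); Gamma_xxx = 0.000000, Gamma_xxy = 0.000000, Gamma_xyy = 0.000000, Gamma_yxx = 0.000000, Gamma_yxy = 0.000000, Gamma_yyy = 0.000000
  tau = 0.375000: gamma = (0.390625, 0.140625), gamma' = (0.750000, -0.250000); Gamma_xxx = 0.000000, Gamma_xxy = 0.000000, Gamma_xyy = 0.000000, Gamma_yxx = 0.000000, Gamma_yxy = 0.000000, Gamma_yyy = 0.000000
  tau = 0.500000: gamma = (0.500000, 0.125000), gamma' = (1.000000, 0.000000); Gamma_xxx = 0.000000, Gamma_xxy = 0.000000, Gamma_xyy = 0.000000, Gamma_yxx = 0.000000, Gamma_yxy = 0.000000, Gamma_yyy = 0.000000
  tau = 0.625000: gamma = (0.640625, 0.140625), gamma' = (1.250000, 0.250000); Gamma_xxx = 0.000000, Gamma_xxy = 0.000000, Gamma_xyy = 0.000000, Gamma_yxx = 0.000000, Gamma_yxy = 0.000000, Gamma_yyy = 0.000000
  tau = 0.750000: gamma = (0.812500, 0.187500), gamma' = (1.500000, 0.500000); Gamma_xxx = 0.000000, Gamma_xxy = 0.000000, Gamma_xyy = 0.000000, Gamma_yxx = 0.000000, Gamma_yxy = 0.000000, Gamma_yyy = 0.000000
  tau = 0.875000: gamma = (1.015625, 0.265625), gamma' = (1.750000, 0.750000); Gamma_xxx = 0.000000, Gamma_xxy = 0.000000, Gamma_xyy = 0.000000, Gamma_yxx = 0.000000, Gamma_yxy = 0.000000, Gamma_yyy = 0.000000
  tau = 1.000000: gamma = (1.250000, 0.375000), gamma' = (2.000000, 1.000000); Gamma_xxx = 0.000000, Gamma_xxy = 0.000000, Gamma_xyy = 0.000000, Gamma_yxx = 0.000000, Gamma_yxy = 0.000000, Gamma_yyy = 0.000000
step 0: V^x = 1.0000, V^y = 2.0000
step 1: k1 = (0.000000, 0.000000), k2 = (0.000000, 0.000000), k3 = (0.000000, 0.000000), k4 = (0.000000, 0.000000); V <- V + (h/6)(k1 + 2k2 + 2k3 + k4): V^x = 1.0000, V^y = 2.0000
step 2: k1 = (0.000000, 0.000000), k2 = (0.000000, 0.000000), k3 = (0.000000, 0.000000), k4 = (0.000000, 0.000000); V <- V + (h/6)(k1 + 2k2 + 2k3 + k4): V^x = 1.0000, V^y = 2.0000
step 3: k1 = (0.000000, 0.000000), k2 = (0.000000, 0.000000), k3 = (0.000000, 0.000000), k4 = (0.000000, 0.000000); V <- V + (h/6)(k1 + 2k2 + 2k3 + k4): V^x = 1.0000, V^y = 2.0000
step 4: k1 = (0.000000, 0.000000), k2 = (0.000000, 0.000000), k3 = (0.000000, 0.000000), k4 = (0.000000, 0.000000); V <- V + (h/6)(k1 + 2k2 + 2k3 + k4): V^x = 1.0000, V^y = 2.0000

Answer: V^x = 1.0000, V^y = 2.0000


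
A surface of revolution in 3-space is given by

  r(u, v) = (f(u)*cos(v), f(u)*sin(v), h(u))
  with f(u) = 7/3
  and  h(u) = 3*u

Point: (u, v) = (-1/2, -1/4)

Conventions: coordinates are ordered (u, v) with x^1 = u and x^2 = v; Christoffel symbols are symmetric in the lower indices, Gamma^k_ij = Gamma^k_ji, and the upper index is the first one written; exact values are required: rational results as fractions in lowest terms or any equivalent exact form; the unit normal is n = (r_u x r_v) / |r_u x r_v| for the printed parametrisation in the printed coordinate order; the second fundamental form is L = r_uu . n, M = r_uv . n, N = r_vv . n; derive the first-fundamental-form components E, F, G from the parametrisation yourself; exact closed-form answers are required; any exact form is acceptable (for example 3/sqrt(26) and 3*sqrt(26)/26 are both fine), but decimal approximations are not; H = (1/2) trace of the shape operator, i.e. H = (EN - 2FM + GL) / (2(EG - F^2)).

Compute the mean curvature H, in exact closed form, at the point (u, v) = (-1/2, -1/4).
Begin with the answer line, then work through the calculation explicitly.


Answer: H = 3/14

f = 7/3, f' = 0, f'' = 0, h' = 3, h'' = 0
E = 9, F = 0, G = 49/9; answer radicand W^2 = 9
unnormalised second-form numerators: l = 0, m = 0, n = 7; L = l/sqrt(9), and similarly M = m/sqrt(W^2), N = n/sqrt(W^2)
H = (E*n - 2*F*m + G*l) / (2*(EG - F^2)*sqrt(W^2)); E*n - 2*F*m + G*l = 63, EG - F^2 = 49, so H = (9/14)/sqrt(9)


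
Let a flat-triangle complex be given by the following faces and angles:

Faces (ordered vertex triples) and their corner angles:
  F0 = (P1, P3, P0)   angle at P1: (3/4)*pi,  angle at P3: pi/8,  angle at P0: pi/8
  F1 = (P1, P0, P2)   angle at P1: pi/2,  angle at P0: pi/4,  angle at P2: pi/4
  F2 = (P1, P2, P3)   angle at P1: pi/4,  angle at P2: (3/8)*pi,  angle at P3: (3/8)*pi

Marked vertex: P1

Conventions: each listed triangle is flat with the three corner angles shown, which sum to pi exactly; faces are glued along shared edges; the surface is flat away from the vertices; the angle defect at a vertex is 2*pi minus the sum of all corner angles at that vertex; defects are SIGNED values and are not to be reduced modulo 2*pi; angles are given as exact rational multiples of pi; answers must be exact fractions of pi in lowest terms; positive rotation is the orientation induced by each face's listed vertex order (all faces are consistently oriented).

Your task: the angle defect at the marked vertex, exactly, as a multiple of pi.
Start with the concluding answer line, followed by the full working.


Answer: defect(P1) = pi/2

Sum of corner angles at P1: (3/2)*pi
defect = 2*pi - (3/2)*pi


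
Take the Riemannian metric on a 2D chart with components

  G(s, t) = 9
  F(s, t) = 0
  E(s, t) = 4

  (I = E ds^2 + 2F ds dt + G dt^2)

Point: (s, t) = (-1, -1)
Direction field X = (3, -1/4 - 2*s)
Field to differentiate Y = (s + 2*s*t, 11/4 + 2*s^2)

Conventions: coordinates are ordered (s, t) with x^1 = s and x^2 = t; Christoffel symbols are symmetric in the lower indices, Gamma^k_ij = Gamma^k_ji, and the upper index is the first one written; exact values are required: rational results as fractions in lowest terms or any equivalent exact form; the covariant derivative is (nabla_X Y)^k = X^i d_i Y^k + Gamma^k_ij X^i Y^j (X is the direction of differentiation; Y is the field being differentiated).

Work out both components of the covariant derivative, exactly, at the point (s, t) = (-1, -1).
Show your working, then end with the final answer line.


E = 4, F = 0, G = 9 at the point
E_s = 0, E_t = 0, F_s = 0, F_t = 0, G_s = 0, G_t = 0
EG - F^2 = 36;  g^inv = (1/36) * [[9, 0], [0, 4]]
first-kind symbols [ij,l] = (1/2)(d_i g_jl + d_j g_il - d_l g_ij): [ss,s] = E_s/2 = 0, [ss,t] = F_s - E_t/2 = 0, [st,s] = E_t/2 = 0, [st,t] = G_s/2 = 0, [tt,s] = F_t - G_s/2 = 0, [tt,t] = G_t/2 = 0
Gamma^s_ij = (G*[ij,s] - F*[ij,t])/(EG - F^2), Gamma^t_ij = (E*[ij,t] - F*[ij,s])/(EG - F^2)
Gamma_sss = 0, Gamma_sst = 0, Gamma_stt = 0, Gamma_tss = 0, Gamma_tst = 0, Gamma_ttt = 0
X = (3, 7/4), Y = (1, 19/4) at the point

Answer: (nabla_X Y)^s = -13/2, (nabla_X Y)^t = -12
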